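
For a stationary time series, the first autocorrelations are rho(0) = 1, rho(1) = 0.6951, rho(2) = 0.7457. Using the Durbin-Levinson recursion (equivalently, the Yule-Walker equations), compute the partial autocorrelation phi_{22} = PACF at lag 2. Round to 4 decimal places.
\phi_{22} = 0.5080

The PACF at lag k is phi_{kk}, the last component of the solution
to the Yule-Walker system G_k phi = r_k where
  (G_k)_{ij} = rho(|i - j|), (r_k)_i = rho(i), i,j = 1..k.
Equivalently, Durbin-Levinson gives phi_{kk} iteratively:
  phi_{11} = rho(1)
  phi_{kk} = [rho(k) - sum_{j=1..k-1} phi_{k-1,j} rho(k-j)]
            / [1 - sum_{j=1..k-1} phi_{k-1,j} rho(j)],
  phi_{k,j} = phi_{k-1,j} - phi_{kk} phi_{k-1,k-j},  j = 1..k-1.
Step k = 1:
  phi_11 = rho(1) = 0.6951.
Step k = 2:
  phi_22 = [rho(2) - phi_11 rho(1)] / [1 - phi_11 rho(1)] = [0.7457 - (0.6951)(0.6951)] / [1 - (0.6951)(0.6951)]
         = 0.26253599 / 0.51683599 = 0.508.
Therefore phi_{22} = 0.5080.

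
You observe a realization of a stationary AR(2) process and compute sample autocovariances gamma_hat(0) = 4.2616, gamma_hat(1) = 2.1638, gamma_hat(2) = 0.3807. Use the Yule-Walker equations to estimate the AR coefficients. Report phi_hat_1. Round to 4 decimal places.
\hat\phi_{1} = 0.6230

The Yule-Walker equations for an AR(p) process read, in matrix form,
  Gamma_p phi = r_p,   with   (Gamma_p)_{ij} = gamma(|i - j|),
                       (r_p)_i = gamma(i),   i,j = 1..p.
Substitute the sample gammas (Toeplitz matrix and right-hand side of size 2):
  Gamma_p = [[4.2616, 2.1638], [2.1638, 4.2616]]
  r_p     = [2.1638, 0.3807]
Written out:
  4.2616 phi_1 + 2.1638 phi_2 = 2.1638
  2.1638 phi_1 + 4.2616 phi_2 = 0.3807
Solve by Cramer's rule:
  det = gamma(0)^2 - gamma(1)^2 = (4.2616)^2 - (2.1638)^2 = 18.16123456 - 4.68203044 = 13.47920412
  phi_hat_1 = [gamma(1) gamma(0) - gamma(1) gamma(2)] / det = [(2.1638)(4.2616) - (2.1638)(0.3807)] / 13.47920412 = 8.39749142 / 13.47920412 = 0.623
  phi_hat_2 = [gamma(0) gamma(2) - gamma(1)^2] / det = [(4.2616)(0.3807) - (2.1638)^2] / 13.47920412 = -3.05963932 / 13.47920412 = -0.227
So phi_hat = [0.6230, -0.2270].
Therefore phi_hat_1 = 0.6230.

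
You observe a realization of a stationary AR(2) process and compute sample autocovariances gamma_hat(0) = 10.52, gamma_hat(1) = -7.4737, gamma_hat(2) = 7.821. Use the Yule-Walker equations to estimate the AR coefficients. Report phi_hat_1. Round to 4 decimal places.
\hat\phi_{1} = -0.3680

The Yule-Walker equations for an AR(p) process read, in matrix form,
  Gamma_p phi = r_p,   with   (Gamma_p)_{ij} = gamma(|i - j|),
                       (r_p)_i = gamma(i),   i,j = 1..p.
Substitute the sample gammas (Toeplitz matrix and right-hand side of size 2):
  Gamma_p = [[10.52, -7.4737], [-7.4737, 10.52]]
  r_p     = [-7.4737, 7.821]
Written out:
  10.52 phi_1 - 7.4737 phi_2 = -7.4737
  -7.4737 phi_1 + 10.52 phi_2 = 7.821
Solve by Cramer's rule:
  det = gamma(0)^2 - gamma(1)^2 = (10.52)^2 - (-7.4737)^2 = 110.6704 - 55.85619169 = 54.81420831
  phi_hat_1 = [gamma(1) gamma(0) - gamma(1) gamma(2)] / det = [(-7.4737)(10.52) - (-7.4737)(7.821)] / 54.81420831 = -20.1715163 / 54.81420831 = -0.368
  phi_hat_2 = [gamma(0) gamma(2) - gamma(1)^2] / det = [(10.52)(7.821) - (-7.4737)^2] / 54.81420831 = 26.42072831 / 54.81420831 = 0.482
So phi_hat = [-0.3680, 0.4820].
Therefore phi_hat_1 = -0.3680.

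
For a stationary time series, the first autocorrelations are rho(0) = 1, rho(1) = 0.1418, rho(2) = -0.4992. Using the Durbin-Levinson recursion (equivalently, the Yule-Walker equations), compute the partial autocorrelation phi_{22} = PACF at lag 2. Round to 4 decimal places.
\phi_{22} = -0.5300

The PACF at lag k is phi_{kk}, the last component of the solution
to the Yule-Walker system G_k phi = r_k where
  (G_k)_{ij} = rho(|i - j|), (r_k)_i = rho(i), i,j = 1..k.
Equivalently, Durbin-Levinson gives phi_{kk} iteratively:
  phi_{11} = rho(1)
  phi_{kk} = [rho(k) - sum_{j=1..k-1} phi_{k-1,j} rho(k-j)]
            / [1 - sum_{j=1..k-1} phi_{k-1,j} rho(j)],
  phi_{k,j} = phi_{k-1,j} - phi_{kk} phi_{k-1,k-j},  j = 1..k-1.
Step k = 1:
  phi_11 = rho(1) = 0.1418.
Step k = 2:
  phi_22 = [rho(2) - phi_11 rho(1)] / [1 - phi_11 rho(1)] = [-0.4992 - (0.1418)(0.1418)] / [1 - (0.1418)(0.1418)]
         = -0.51930724 / 0.97989276 = -0.53.
Therefore phi_{22} = -0.5300.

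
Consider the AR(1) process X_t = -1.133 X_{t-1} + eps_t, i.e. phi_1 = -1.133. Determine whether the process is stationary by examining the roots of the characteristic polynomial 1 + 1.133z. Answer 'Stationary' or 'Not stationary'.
\text{Not stationary}

The AR(p) characteristic polynomial is P(z) = 1 + 1.133z.
Stationarity requires all roots to lie outside the unit circle, i.e. |z| > 1 for every root.
This is linear in z: 1 + (1.133) z = 0  =>  z = -1/(1.133) = -0.882613,  |z| = 0.882613.
Moduli of all roots: 0.8826.
All moduli strictly greater than 1? No.
Verdict: Not stationary.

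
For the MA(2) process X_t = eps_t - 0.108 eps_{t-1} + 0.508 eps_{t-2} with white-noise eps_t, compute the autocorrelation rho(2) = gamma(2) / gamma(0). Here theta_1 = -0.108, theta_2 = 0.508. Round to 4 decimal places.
\rho(2) = 0.4001

For an MA(q) process with theta_0 = 1, the autocovariance is
  gamma(k) = sigma^2 * sum_{i=0..q-k} theta_i * theta_{i+k},
and rho(k) = gamma(k) / gamma(0). Sigma^2 cancels.
  numerator   = (1)*(0.508) = 0.508.
  denominator = (1)^2 + (-0.108)^2 + (0.508)^2 = 1.269728.
  rho(2) = 0.508 / 1.269728 = 0.4001.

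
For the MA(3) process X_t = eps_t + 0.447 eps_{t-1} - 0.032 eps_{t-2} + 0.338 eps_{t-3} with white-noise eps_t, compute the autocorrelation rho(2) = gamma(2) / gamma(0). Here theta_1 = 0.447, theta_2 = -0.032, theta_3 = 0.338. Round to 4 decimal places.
\rho(2) = 0.0906

For an MA(q) process with theta_0 = 1, the autocovariance is
  gamma(k) = sigma^2 * sum_{i=0..q-k} theta_i * theta_{i+k},
and rho(k) = gamma(k) / gamma(0). Sigma^2 cancels.
  numerator   = (1)*(-0.032) + (0.447)*(0.338) = 0.119086.
  denominator = (1)^2 + (0.447)^2 + (-0.032)^2 + (0.338)^2 = 1.315077.
  rho(2) = 0.119086 / 1.315077 = 0.0906.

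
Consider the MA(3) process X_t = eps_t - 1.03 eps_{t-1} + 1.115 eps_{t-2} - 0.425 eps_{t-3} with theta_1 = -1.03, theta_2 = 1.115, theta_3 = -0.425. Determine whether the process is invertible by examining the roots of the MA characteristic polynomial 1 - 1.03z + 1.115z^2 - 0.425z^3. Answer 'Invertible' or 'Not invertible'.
\text{Invertible}

The MA(q) characteristic polynomial is P(z) = 1 - 1.03z + 1.115z^2 - 0.425z^3.
Invertibility requires all roots to lie outside the unit circle, i.e. |z| > 1 for every root.
Degree 3: look for a simple real root z0 first, then factor out (1 - z/z0) and solve the remaining quadratic.
Testing z0 = 2: P(2) = 1 + (-1.03)(2) + (1.115)(2)^2 + (-0.425)(2)^3
  = 1 + (-2.06) + (4.46) + (-3.4) = 0.  So z_0 = 2 is a root, |z_0| = 2.
Divide out the factor (1 - 0.5 z) = (1 - z/z0) (since 1/z0 = 0.5):
  P(z) = (1 - 0.5 z)(1 + (-0.53) z + (0.85) z^2)
  [check: z-coef -0.53 - (0.5) = -1.03; z^2-coef 0.85 - (0.5)(-0.53) = 1.115; z^3-coef -(0.5)(0.85) = -0.425.]
Remaining roots from the quadratic factor 1 + (-0.53) z + (0.85) z^2:
  Set 1 + (-0.53) z + (0.85) z^2 = 0, i.e. a z^2 + b z + c = 0 with a = 0.85, b = -0.53, c = 1.
  Discriminant D = b^2 - 4ac = (-0.53)^2 - 4*(0.85)*1 = 0.2809 - (3.4) = -3.1191.
  D < 0, so the roots are the complex-conjugate pair z = (-b +/- i sqrt(-D)) / (2a) = 0.3118 +/- 1.0389i.
  For a conjugate pair |z|^2 = z * conj(z) = (product of roots) = c/a = 1/(0.85) = 1.176471, so |z| = sqrt(1.176471) = 1.0847 for both roots.
Moduli of all roots: 2.0000, 1.0847, 1.0847.
All moduli strictly greater than 1? Yes.
Verdict: Invertible.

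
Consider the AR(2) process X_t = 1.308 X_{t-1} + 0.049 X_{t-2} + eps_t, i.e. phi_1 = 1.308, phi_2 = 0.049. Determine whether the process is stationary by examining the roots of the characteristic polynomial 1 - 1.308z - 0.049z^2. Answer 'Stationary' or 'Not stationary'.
\text{Not stationary}

The AR(p) characteristic polynomial is P(z) = 1 - 1.308z - 0.049z^2.
Stationarity requires all roots to lie outside the unit circle, i.e. |z| > 1 for every root.
Set 1 + (-1.308) z + (-0.049) z^2 = 0, i.e. a z^2 + b z + c = 0 with a = -0.049, b = -1.308, c = 1.
Discriminant D = b^2 - 4ac = (-1.308)^2 - 4*(-0.049)*1 = 1.710864 - (-0.196) = 1.906864.
D >= 0, so the roots are real: z = (-b +/- sqrt(D)) / (2a) = (1.308 +/- 1.380892) / (-0.098).
  z_1 = (1.308 + 1.380892) / (-0.098) = -27.4377,   |z_1| = 27.4377.
  z_2 = (1.308 - 1.380892) / (-0.098) = 0.7438,   |z_2| = 0.7438.
Moduli of all roots: 27.4377, 0.7438.
All moduli strictly greater than 1? No.
Verdict: Not stationary.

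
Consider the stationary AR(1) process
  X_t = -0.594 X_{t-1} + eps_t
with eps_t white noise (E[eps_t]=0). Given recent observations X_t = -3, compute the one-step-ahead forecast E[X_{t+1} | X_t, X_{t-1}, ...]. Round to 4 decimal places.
E[X_{t+1} \mid \mathcal F_t] = 1.7820

For an AR(p) model X_t = c + sum_i phi_i X_{t-i} + eps_t, the
one-step-ahead conditional mean is
  E[X_{t+1} | X_t, ...] = c + sum_i phi_i X_{t+1-i}.
Substitute known values:
  E[X_{t+1} | ...] = (-0.594) * (-3)
                   = 1.7820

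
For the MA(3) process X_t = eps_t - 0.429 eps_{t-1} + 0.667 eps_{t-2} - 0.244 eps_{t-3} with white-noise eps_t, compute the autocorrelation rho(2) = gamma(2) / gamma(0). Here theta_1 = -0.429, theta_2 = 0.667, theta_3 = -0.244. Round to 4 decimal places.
\rho(2) = 0.4570

For an MA(q) process with theta_0 = 1, the autocovariance is
  gamma(k) = sigma^2 * sum_{i=0..q-k} theta_i * theta_{i+k},
and rho(k) = gamma(k) / gamma(0). Sigma^2 cancels.
  numerator   = (1)*(0.667) + (-0.429)*(-0.244) = 0.771676.
  denominator = (1)^2 + (-0.429)^2 + (0.667)^2 + (-0.244)^2 = 1.688466.
  rho(2) = 0.771676 / 1.688466 = 0.4570.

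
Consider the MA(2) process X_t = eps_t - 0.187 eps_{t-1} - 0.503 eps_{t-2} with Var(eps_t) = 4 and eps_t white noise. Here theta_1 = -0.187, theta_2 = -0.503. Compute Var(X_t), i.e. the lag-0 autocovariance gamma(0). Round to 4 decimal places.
\gamma(0) = 5.1519

For an MA(q) process X_t = eps_t + sum_i theta_i eps_{t-i} with
Var(eps_t) = sigma^2, the variance is
  gamma(0) = sigma^2 * (1 + sum_i theta_i^2).
  sum_i theta_i^2 = (-0.187)^2 + (-0.503)^2 = 0.034969 + 0.253009 = 0.287978.
  gamma(0) = 4 * (1 + 0.287978) = 4 * 1.287978 = 5.151912, which rounds to 5.1519.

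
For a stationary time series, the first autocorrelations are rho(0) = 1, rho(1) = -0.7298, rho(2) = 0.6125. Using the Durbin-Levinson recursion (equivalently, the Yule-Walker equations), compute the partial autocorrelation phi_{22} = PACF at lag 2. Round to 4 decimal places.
\phi_{22} = 0.1709

The PACF at lag k is phi_{kk}, the last component of the solution
to the Yule-Walker system G_k phi = r_k where
  (G_k)_{ij} = rho(|i - j|), (r_k)_i = rho(i), i,j = 1..k.
Equivalently, Durbin-Levinson gives phi_{kk} iteratively:
  phi_{11} = rho(1)
  phi_{kk} = [rho(k) - sum_{j=1..k-1} phi_{k-1,j} rho(k-j)]
            / [1 - sum_{j=1..k-1} phi_{k-1,j} rho(j)],
  phi_{k,j} = phi_{k-1,j} - phi_{kk} phi_{k-1,k-j},  j = 1..k-1.
Step k = 1:
  phi_11 = rho(1) = -0.7298.
Step k = 2:
  phi_22 = [rho(2) - phi_11 rho(1)] / [1 - phi_11 rho(1)] = [0.6125 - (-0.7298)(-0.7298)] / [1 - (-0.7298)(-0.7298)]
         = 0.07989196 / 0.46739196 = 0.1709.
Therefore phi_{22} = 0.1709.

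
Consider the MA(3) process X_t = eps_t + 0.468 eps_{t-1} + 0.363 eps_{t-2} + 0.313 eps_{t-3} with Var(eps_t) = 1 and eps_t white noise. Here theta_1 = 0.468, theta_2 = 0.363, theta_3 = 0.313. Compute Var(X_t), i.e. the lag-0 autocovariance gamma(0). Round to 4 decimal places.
\gamma(0) = 1.4488

For an MA(q) process X_t = eps_t + sum_i theta_i eps_{t-i} with
Var(eps_t) = sigma^2, the variance is
  gamma(0) = sigma^2 * (1 + sum_i theta_i^2).
  sum_i theta_i^2 = (0.468)^2 + (0.363)^2 + (0.313)^2 = 0.219024 + 0.131769 + 0.097969 = 0.448762.
  gamma(0) = 1 * (1 + 0.448762) = 1 * 1.448762 = 1.448762, which rounds to 1.4488.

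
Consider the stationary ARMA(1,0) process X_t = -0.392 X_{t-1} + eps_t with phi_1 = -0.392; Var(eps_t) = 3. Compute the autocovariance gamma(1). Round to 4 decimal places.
\gamma(1) = -1.3895

Multiply the model equation by X_{t-k} and take expectations. With theta_0 = psi_0 = 1 and psi_j the MA(infinity) weights, this gives
  gamma(k) - sum_i phi_i gamma(k-i) = c_k,
  c_k = sigma^2 * sum_{j=k..q} theta_j psi_{j-k}   (c_k = 0 for k > q),
using gamma(-m) = gamma(m).
Pure AR (q = 0): c_0 = sigma^2 = 3, c_k = 0 for k >= 1.
Equations for k = 0 and k = 1 (AR order 1):
  gamma(0) = phi_1 gamma(1) + c_0
  gamma(1) = phi_1 gamma(0) + c_1
Substituting the second into the first: gamma(0) (1 - phi_1^2) = c_0 + phi_1 c_1, so
  gamma(0) = c_0 / (1 - phi_1^2) = 3 / (1 - (-0.392)^2) = 3 / 0.846336 = 3.544691.
  gamma(1) = phi_1 gamma(0) = (-0.392)(3.544691) = -1.389519.
Therefore gamma(1) = -1.3895 (to 4 decimal places).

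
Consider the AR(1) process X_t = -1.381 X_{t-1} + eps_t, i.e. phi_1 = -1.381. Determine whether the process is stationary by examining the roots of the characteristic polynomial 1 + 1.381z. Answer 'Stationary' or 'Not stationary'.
\text{Not stationary}

The AR(p) characteristic polynomial is P(z) = 1 + 1.381z.
Stationarity requires all roots to lie outside the unit circle, i.e. |z| > 1 for every root.
This is linear in z: 1 + (1.381) z = 0  =>  z = -1/(1.381) = -0.724113,  |z| = 0.724113.
Moduli of all roots: 0.7241.
All moduli strictly greater than 1? No.
Verdict: Not stationary.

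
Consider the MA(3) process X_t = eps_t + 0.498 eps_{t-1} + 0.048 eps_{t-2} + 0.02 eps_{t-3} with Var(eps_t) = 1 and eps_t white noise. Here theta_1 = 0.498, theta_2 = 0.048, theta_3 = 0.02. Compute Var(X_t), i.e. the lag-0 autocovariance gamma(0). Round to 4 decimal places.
\gamma(0) = 1.2507

For an MA(q) process X_t = eps_t + sum_i theta_i eps_{t-i} with
Var(eps_t) = sigma^2, the variance is
  gamma(0) = sigma^2 * (1 + sum_i theta_i^2).
  sum_i theta_i^2 = (0.498)^2 + (0.048)^2 + (0.02)^2 = 0.248004 + 0.002304 + 0.0004 = 0.250708.
  gamma(0) = 1 * (1 + 0.250708) = 1 * 1.250708 = 1.250708, which rounds to 1.2507.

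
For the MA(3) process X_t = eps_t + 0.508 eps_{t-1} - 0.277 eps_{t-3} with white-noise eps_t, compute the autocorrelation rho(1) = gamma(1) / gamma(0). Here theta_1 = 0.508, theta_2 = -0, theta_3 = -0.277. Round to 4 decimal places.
\rho(1) = 0.3806

For an MA(q) process with theta_0 = 1, the autocovariance is
  gamma(k) = sigma^2 * sum_{i=0..q-k} theta_i * theta_{i+k},
and rho(k) = gamma(k) / gamma(0). Sigma^2 cancels.
  numerator   = (1)*(0.508) + (0.508)*(-0) + (-0)*(-0.277) = 0.508.
  denominator = (1)^2 + (0.508)^2 + (-0)^2 + (-0.277)^2 = 1.334793.
  rho(1) = 0.508 / 1.334793 = 0.3806.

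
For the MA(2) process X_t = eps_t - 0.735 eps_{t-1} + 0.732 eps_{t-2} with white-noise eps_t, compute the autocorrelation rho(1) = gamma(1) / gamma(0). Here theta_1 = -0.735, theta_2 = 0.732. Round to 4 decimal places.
\rho(1) = -0.6132

For an MA(q) process with theta_0 = 1, the autocovariance is
  gamma(k) = sigma^2 * sum_{i=0..q-k} theta_i * theta_{i+k},
and rho(k) = gamma(k) / gamma(0). Sigma^2 cancels.
  numerator   = (1)*(-0.735) + (-0.735)*(0.732) = -1.27302.
  denominator = (1)^2 + (-0.735)^2 + (0.732)^2 = 2.076049.
  rho(1) = -1.27302 / 2.076049 = -0.6132.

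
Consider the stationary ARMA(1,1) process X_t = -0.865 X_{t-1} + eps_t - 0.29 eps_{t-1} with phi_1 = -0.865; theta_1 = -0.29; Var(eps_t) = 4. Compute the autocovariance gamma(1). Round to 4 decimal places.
\gamma(1) = -22.9527

Multiply the model equation by X_{t-k} and take expectations. With theta_0 = psi_0 = 1 and psi_j the MA(infinity) weights, this gives
  gamma(k) - sum_i phi_i gamma(k-i) = c_k,
  c_k = sigma^2 * sum_{j=k..q} theta_j psi_{j-k}   (c_k = 0 for k > q),
using gamma(-m) = gamma(m).
psi-weights needed (psi_j = theta_j + sum_i phi_i psi_{j-i}):
  psi_1 = theta_1 + phi_1 = -0.29 + (-0.865) = -1.155
Right-hand sides:
  c_0 = sigma^2 (1 + theta_1 psi_1) = 4 * (1 + (-0.29)(-1.155)) = 4 * 1.33495 = 5.3398
  c_1 = sigma^2 theta_1 = 4 * (-0.29) = -1.16
  c_2 = 0
Equations for k = 0 and k = 1 (AR order 1):
  gamma(0) = phi_1 gamma(1) + c_0
  gamma(1) = phi_1 gamma(0) + c_1
Substituting the second into the first: gamma(0) (1 - phi_1^2) = c_0 + phi_1 c_1, so
  gamma(0) = (c_0 + phi_1 c_1) / (1 - phi_1^2) = (5.3398 + (-0.865)(-1.16)) / (1 - (-0.865)^2) = 6.3432 / 0.251775 = 25.193923.
  gamma(1) = phi_1 gamma(0) + c_1 = (-0.865)(25.193923) + (-1.16) = -22.952744.
Therefore gamma(1) = -22.9527 (to 4 decimal places).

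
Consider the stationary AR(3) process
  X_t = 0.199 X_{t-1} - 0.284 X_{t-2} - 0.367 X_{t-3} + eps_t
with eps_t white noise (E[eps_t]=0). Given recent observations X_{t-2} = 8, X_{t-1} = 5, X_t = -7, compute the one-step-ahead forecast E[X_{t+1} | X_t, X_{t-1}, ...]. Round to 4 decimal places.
E[X_{t+1} \mid \mathcal F_t] = -5.7490

For an AR(p) model X_t = c + sum_i phi_i X_{t-i} + eps_t, the
one-step-ahead conditional mean is
  E[X_{t+1} | X_t, ...] = c + sum_i phi_i X_{t+1-i}.
Substitute known values:
  E[X_{t+1} | ...] = (0.199) * (-7) + (-0.284) * (5) + (-0.367) * (8)
                   = -5.7490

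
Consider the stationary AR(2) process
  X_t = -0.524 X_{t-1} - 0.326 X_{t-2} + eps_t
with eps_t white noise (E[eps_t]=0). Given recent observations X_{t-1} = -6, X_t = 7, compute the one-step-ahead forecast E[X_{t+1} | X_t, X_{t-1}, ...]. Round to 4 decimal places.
E[X_{t+1} \mid \mathcal F_t] = -1.7120

For an AR(p) model X_t = c + sum_i phi_i X_{t-i} + eps_t, the
one-step-ahead conditional mean is
  E[X_{t+1} | X_t, ...] = c + sum_i phi_i X_{t+1-i}.
Substitute known values:
  E[X_{t+1} | ...] = (-0.524) * (7) + (-0.326) * (-6)
                   = -1.7120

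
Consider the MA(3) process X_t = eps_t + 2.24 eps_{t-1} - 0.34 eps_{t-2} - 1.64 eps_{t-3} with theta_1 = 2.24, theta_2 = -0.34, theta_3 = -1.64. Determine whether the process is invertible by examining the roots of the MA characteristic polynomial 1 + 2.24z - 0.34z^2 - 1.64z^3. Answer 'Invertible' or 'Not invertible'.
\text{Not invertible}

The MA(q) characteristic polynomial is P(z) = 1 + 2.24z - 0.34z^2 - 1.64z^3.
Invertibility requires all roots to lie outside the unit circle, i.e. |z| > 1 for every root.
Degree 3: look for a simple real root z0 first, then factor out (1 - z/z0) and solve the remaining quadratic.
Testing z0 = -0.5: P(-0.5) = 1 + (2.24)(-0.5) + (-0.34)(-0.5)^2 + (-1.64)(-0.5)^3
  = 1 + (-1.12) + (-0.085) + (0.205) = 0.  So z_0 = -0.5 is a root, |z_0| = 0.5.
Divide out the factor (1 + 2 z) = (1 - z/z0) (since 1/z0 = -2):
  P(z) = (1 + 2 z)(1 + (0.24) z + (-0.82) z^2)
  [check: z-coef 0.24 - (-2) = 2.24; z^2-coef -0.82 - (-2)(0.24) = -0.34; z^3-coef -(-2)(-0.82) = -1.64.]
Remaining roots from the quadratic factor 1 + (0.24) z + (-0.82) z^2:
  Set 1 + (0.24) z + (-0.82) z^2 = 0, i.e. a z^2 + b z + c = 0 with a = -0.82, b = 0.24, c = 1.
  Discriminant D = b^2 - 4ac = (0.24)^2 - 4*(-0.82)*1 = 0.0576 - (-3.28) = 3.3376.
  D >= 0, so the roots are real: z = (-b +/- sqrt(D)) / (2a) = (-0.24 +/- 1.82691) / (-1.64).
    z_1 = (-0.24 + 1.82691) / (-1.64) = -0.9676,   |z_1| = 0.9676.
    z_2 = (-0.24 - 1.82691) / (-1.64) = 1.2603,   |z_2| = 1.2603.
Moduli of all roots: 0.5000, 0.9676, 1.2603.
All moduli strictly greater than 1? No.
Verdict: Not invertible.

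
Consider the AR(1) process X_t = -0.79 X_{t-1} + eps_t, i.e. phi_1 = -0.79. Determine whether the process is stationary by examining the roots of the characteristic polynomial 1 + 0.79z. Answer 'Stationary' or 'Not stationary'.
\text{Stationary}

The AR(p) characteristic polynomial is P(z) = 1 + 0.79z.
Stationarity requires all roots to lie outside the unit circle, i.e. |z| > 1 for every root.
This is linear in z: 1 + (0.79) z = 0  =>  z = -1/(0.79) = -1.265823,  |z| = 1.265823.
Moduli of all roots: 1.2658.
All moduli strictly greater than 1? Yes.
Verdict: Stationary.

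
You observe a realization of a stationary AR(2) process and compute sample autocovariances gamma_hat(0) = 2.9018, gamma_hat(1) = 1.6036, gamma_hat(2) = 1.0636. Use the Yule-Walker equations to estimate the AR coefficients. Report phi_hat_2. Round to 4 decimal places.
\hat\phi_{2} = 0.0880

The Yule-Walker equations for an AR(p) process read, in matrix form,
  Gamma_p phi = r_p,   with   (Gamma_p)_{ij} = gamma(|i - j|),
                       (r_p)_i = gamma(i),   i,j = 1..p.
Substitute the sample gammas (Toeplitz matrix and right-hand side of size 2):
  Gamma_p = [[2.9018, 1.6036], [1.6036, 2.9018]]
  r_p     = [1.6036, 1.0636]
Written out:
  2.9018 phi_1 + 1.6036 phi_2 = 1.6036
  1.6036 phi_1 + 2.9018 phi_2 = 1.0636
Solve by Cramer's rule:
  det = gamma(0)^2 - gamma(1)^2 = (2.9018)^2 - (1.6036)^2 = 8.42044324 - 2.57153296 = 5.84891028
  phi_hat_1 = [gamma(1) gamma(0) - gamma(1) gamma(2)] / det = [(1.6036)(2.9018) - (1.6036)(1.0636)] / 5.84891028 = 2.94773752 / 5.84891028 = 0.504
  phi_hat_2 = [gamma(0) gamma(2) - gamma(1)^2] / det = [(2.9018)(1.0636) - (1.6036)^2] / 5.84891028 = 0.51482152 / 5.84891028 = 0.088
So phi_hat = [0.5040, 0.0880].
Therefore phi_hat_2 = 0.0880.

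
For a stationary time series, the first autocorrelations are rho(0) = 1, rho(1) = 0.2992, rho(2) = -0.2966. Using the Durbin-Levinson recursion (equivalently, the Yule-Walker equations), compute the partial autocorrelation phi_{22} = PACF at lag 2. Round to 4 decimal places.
\phi_{22} = -0.4241

The PACF at lag k is phi_{kk}, the last component of the solution
to the Yule-Walker system G_k phi = r_k where
  (G_k)_{ij} = rho(|i - j|), (r_k)_i = rho(i), i,j = 1..k.
Equivalently, Durbin-Levinson gives phi_{kk} iteratively:
  phi_{11} = rho(1)
  phi_{kk} = [rho(k) - sum_{j=1..k-1} phi_{k-1,j} rho(k-j)]
            / [1 - sum_{j=1..k-1} phi_{k-1,j} rho(j)],
  phi_{k,j} = phi_{k-1,j} - phi_{kk} phi_{k-1,k-j},  j = 1..k-1.
Step k = 1:
  phi_11 = rho(1) = 0.2992.
Step k = 2:
  phi_22 = [rho(2) - phi_11 rho(1)] / [1 - phi_11 rho(1)] = [-0.2966 - (0.2992)(0.2992)] / [1 - (0.2992)(0.2992)]
         = -0.38612064 / 0.91047936 = -0.4241.
Therefore phi_{22} = -0.4241.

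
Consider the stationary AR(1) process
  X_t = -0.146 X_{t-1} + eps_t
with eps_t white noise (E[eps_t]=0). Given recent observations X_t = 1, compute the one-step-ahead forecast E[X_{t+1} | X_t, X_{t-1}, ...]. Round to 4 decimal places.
E[X_{t+1} \mid \mathcal F_t] = -0.1460

For an AR(p) model X_t = c + sum_i phi_i X_{t-i} + eps_t, the
one-step-ahead conditional mean is
  E[X_{t+1} | X_t, ...] = c + sum_i phi_i X_{t+1-i}.
Substitute known values:
  E[X_{t+1} | ...] = (-0.146) * (1)
                   = -0.1460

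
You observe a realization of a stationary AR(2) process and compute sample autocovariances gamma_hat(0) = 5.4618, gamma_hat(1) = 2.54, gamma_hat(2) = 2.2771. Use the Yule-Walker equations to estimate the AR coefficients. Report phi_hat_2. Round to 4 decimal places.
\hat\phi_{2} = 0.2560

The Yule-Walker equations for an AR(p) process read, in matrix form,
  Gamma_p phi = r_p,   with   (Gamma_p)_{ij} = gamma(|i - j|),
                       (r_p)_i = gamma(i),   i,j = 1..p.
Substitute the sample gammas (Toeplitz matrix and right-hand side of size 2):
  Gamma_p = [[5.4618, 2.54], [2.54, 5.4618]]
  r_p     = [2.54, 2.2771]
Written out:
  5.4618 phi_1 + 2.54 phi_2 = 2.54
  2.54 phi_1 + 5.4618 phi_2 = 2.2771
Solve by Cramer's rule:
  det = gamma(0)^2 - gamma(1)^2 = (5.4618)^2 - (2.54)^2 = 29.83125924 - 6.4516 = 23.37965924
  phi_hat_1 = [gamma(1) gamma(0) - gamma(1) gamma(2)] / det = [(2.54)(5.4618) - (2.54)(2.2771)] / 23.37965924 = 8.089138 / 23.37965924 = 0.346
  phi_hat_2 = [gamma(0) gamma(2) - gamma(1)^2] / det = [(5.4618)(2.2771) - (2.54)^2] / 23.37965924 = 5.98546478 / 23.37965924 = 0.256
So phi_hat = [0.3460, 0.2560].
Therefore phi_hat_2 = 0.2560.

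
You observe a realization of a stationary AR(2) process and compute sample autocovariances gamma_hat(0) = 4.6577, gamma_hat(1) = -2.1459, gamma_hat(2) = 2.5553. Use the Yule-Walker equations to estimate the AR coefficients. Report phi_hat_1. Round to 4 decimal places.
\hat\phi_{1} = -0.2640

The Yule-Walker equations for an AR(p) process read, in matrix form,
  Gamma_p phi = r_p,   with   (Gamma_p)_{ij} = gamma(|i - j|),
                       (r_p)_i = gamma(i),   i,j = 1..p.
Substitute the sample gammas (Toeplitz matrix and right-hand side of size 2):
  Gamma_p = [[4.6577, -2.1459], [-2.1459, 4.6577]]
  r_p     = [-2.1459, 2.5553]
Written out:
  4.6577 phi_1 - 2.1459 phi_2 = -2.1459
  -2.1459 phi_1 + 4.6577 phi_2 = 2.5553
Solve by Cramer's rule:
  det = gamma(0)^2 - gamma(1)^2 = (4.6577)^2 - (-2.1459)^2 = 21.69416929 - 4.60488681 = 17.08928248
  phi_hat_1 = [gamma(1) gamma(0) - gamma(1) gamma(2)] / det = [(-2.1459)(4.6577) - (-2.1459)(2.5553)] / 17.08928248 = -4.51154016 / 17.08928248 = -0.264
  phi_hat_2 = [gamma(0) gamma(2) - gamma(1)^2] / det = [(4.6577)(2.5553) - (-2.1459)^2] / 17.08928248 = 7.296934 / 17.08928248 = 0.427
So phi_hat = [-0.2640, 0.4270].
Therefore phi_hat_1 = -0.2640.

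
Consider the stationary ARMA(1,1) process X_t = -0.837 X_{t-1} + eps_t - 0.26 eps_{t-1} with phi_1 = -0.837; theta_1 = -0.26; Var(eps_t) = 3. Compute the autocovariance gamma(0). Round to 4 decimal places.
\gamma(0) = 15.0570

Multiply the model equation by X_{t-k} and take expectations. With theta_0 = psi_0 = 1 and psi_j the MA(infinity) weights, this gives
  gamma(k) - sum_i phi_i gamma(k-i) = c_k,
  c_k = sigma^2 * sum_{j=k..q} theta_j psi_{j-k}   (c_k = 0 for k > q),
using gamma(-m) = gamma(m).
psi-weights needed (psi_j = theta_j + sum_i phi_i psi_{j-i}):
  psi_1 = theta_1 + phi_1 = -0.26 + (-0.837) = -1.097
Right-hand sides:
  c_0 = sigma^2 (1 + theta_1 psi_1) = 3 * (1 + (-0.26)(-1.097)) = 3 * 1.28522 = 3.85566
  c_1 = sigma^2 theta_1 = 3 * (-0.26) = -0.78
  c_2 = 0
Equations for k = 0 and k = 1 (AR order 1):
  gamma(0) = phi_1 gamma(1) + c_0
  gamma(1) = phi_1 gamma(0) + c_1
Substituting the second into the first: gamma(0) (1 - phi_1^2) = c_0 + phi_1 c_1, so
  gamma(0) = (c_0 + phi_1 c_1) / (1 - phi_1^2) = (3.85566 + (-0.837)(-0.78)) / (1 - (-0.837)^2) = 4.50852 / 0.299431 = 15.056958.
Therefore gamma(0) = 15.0570 (to 4 decimal places).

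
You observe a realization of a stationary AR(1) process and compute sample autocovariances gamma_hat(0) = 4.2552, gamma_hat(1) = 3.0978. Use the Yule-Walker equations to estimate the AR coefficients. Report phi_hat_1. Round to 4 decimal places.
\hat\phi_{1} = 0.7280

The Yule-Walker equations for an AR(p) process read, in matrix form,
  Gamma_p phi = r_p,   with   (Gamma_p)_{ij} = gamma(|i - j|),
                       (r_p)_i = gamma(i),   i,j = 1..p.
Substitute the sample gammas (Toeplitz matrix and right-hand side of size 1):
  Gamma_p = [[4.2552]]
  r_p     = [3.0978]
With p = 1 this is the single equation gamma(0) phi_1 = gamma(1):
  phi_hat_1 = gamma(1) / gamma(0) = 3.0978 / 4.2552 = 0.7280.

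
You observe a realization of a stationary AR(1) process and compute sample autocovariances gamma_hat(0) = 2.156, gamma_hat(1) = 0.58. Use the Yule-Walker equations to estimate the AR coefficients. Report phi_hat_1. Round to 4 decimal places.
\hat\phi_{1} = 0.2690

The Yule-Walker equations for an AR(p) process read, in matrix form,
  Gamma_p phi = r_p,   with   (Gamma_p)_{ij} = gamma(|i - j|),
                       (r_p)_i = gamma(i),   i,j = 1..p.
Substitute the sample gammas (Toeplitz matrix and right-hand side of size 1):
  Gamma_p = [[2.156]]
  r_p     = [0.58]
With p = 1 this is the single equation gamma(0) phi_1 = gamma(1):
  phi_hat_1 = gamma(1) / gamma(0) = 0.58 / 2.156 = 0.2690.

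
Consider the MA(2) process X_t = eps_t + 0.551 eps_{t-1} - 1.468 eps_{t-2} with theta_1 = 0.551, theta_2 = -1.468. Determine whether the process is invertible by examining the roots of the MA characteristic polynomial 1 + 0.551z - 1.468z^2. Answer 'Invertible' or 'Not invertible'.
\text{Not invertible}

The MA(q) characteristic polynomial is P(z) = 1 + 0.551z - 1.468z^2.
Invertibility requires all roots to lie outside the unit circle, i.e. |z| > 1 for every root.
Set 1 + (0.551) z + (-1.468) z^2 = 0, i.e. a z^2 + b z + c = 0 with a = -1.468, b = 0.551, c = 1.
Discriminant D = b^2 - 4ac = (0.551)^2 - 4*(-1.468)*1 = 0.303601 - (-5.872) = 6.175601.
D >= 0, so the roots are real: z = (-b +/- sqrt(D)) / (2a) = (-0.551 +/- 2.485076) / (-2.936).
  z_1 = (-0.551 + 2.485076) / (-2.936) = -0.6587,   |z_1| = 0.6587.
  z_2 = (-0.551 - 2.485076) / (-2.936) = 1.0341,   |z_2| = 1.0341.
Moduli of all roots: 0.6587, 1.0341.
All moduli strictly greater than 1? No.
Verdict: Not invertible.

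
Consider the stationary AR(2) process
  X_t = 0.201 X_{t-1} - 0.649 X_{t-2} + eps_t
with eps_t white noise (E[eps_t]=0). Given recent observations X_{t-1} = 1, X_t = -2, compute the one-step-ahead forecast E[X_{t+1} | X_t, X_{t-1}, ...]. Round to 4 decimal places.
E[X_{t+1} \mid \mathcal F_t] = -1.0510

For an AR(p) model X_t = c + sum_i phi_i X_{t-i} + eps_t, the
one-step-ahead conditional mean is
  E[X_{t+1} | X_t, ...] = c + sum_i phi_i X_{t+1-i}.
Substitute known values:
  E[X_{t+1} | ...] = (0.201) * (-2) + (-0.649) * (1)
                   = -1.0510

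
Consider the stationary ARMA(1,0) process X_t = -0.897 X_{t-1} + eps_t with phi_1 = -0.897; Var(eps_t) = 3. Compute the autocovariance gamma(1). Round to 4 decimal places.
\gamma(1) = -13.7724

Multiply the model equation by X_{t-k} and take expectations. With theta_0 = psi_0 = 1 and psi_j the MA(infinity) weights, this gives
  gamma(k) - sum_i phi_i gamma(k-i) = c_k,
  c_k = sigma^2 * sum_{j=k..q} theta_j psi_{j-k}   (c_k = 0 for k > q),
using gamma(-m) = gamma(m).
Pure AR (q = 0): c_0 = sigma^2 = 3, c_k = 0 for k >= 1.
Equations for k = 0 and k = 1 (AR order 1):
  gamma(0) = phi_1 gamma(1) + c_0
  gamma(1) = phi_1 gamma(0) + c_1
Substituting the second into the first: gamma(0) (1 - phi_1^2) = c_0 + phi_1 c_1, so
  gamma(0) = c_0 / (1 - phi_1^2) = 3 / (1 - (-0.897)^2) = 3 / 0.195391 = 15.353829.
  gamma(1) = phi_1 gamma(0) = (-0.897)(15.353829) = -13.772385.
Therefore gamma(1) = -13.7724 (to 4 decimal places).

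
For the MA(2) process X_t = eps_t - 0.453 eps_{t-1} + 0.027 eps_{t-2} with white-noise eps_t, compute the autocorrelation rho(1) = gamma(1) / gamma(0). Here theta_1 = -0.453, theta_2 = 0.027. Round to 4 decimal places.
\rho(1) = -0.3858

For an MA(q) process with theta_0 = 1, the autocovariance is
  gamma(k) = sigma^2 * sum_{i=0..q-k} theta_i * theta_{i+k},
and rho(k) = gamma(k) / gamma(0). Sigma^2 cancels.
  numerator   = (1)*(-0.453) + (-0.453)*(0.027) = -0.465231.
  denominator = (1)^2 + (-0.453)^2 + (0.027)^2 = 1.205938.
  rho(1) = -0.465231 / 1.205938 = -0.3858.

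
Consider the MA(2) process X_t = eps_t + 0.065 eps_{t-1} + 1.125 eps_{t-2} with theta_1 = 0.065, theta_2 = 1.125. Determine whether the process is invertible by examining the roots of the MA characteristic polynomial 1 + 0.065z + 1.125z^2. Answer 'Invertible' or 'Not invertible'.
\text{Not invertible}

The MA(q) characteristic polynomial is P(z) = 1 + 0.065z + 1.125z^2.
Invertibility requires all roots to lie outside the unit circle, i.e. |z| > 1 for every root.
Set 1 + (0.065) z + (1.125) z^2 = 0, i.e. a z^2 + b z + c = 0 with a = 1.125, b = 0.065, c = 1.
Discriminant D = b^2 - 4ac = (0.065)^2 - 4*(1.125)*1 = 0.004225 - (4.5) = -4.495775.
D < 0, so the roots are the complex-conjugate pair z = (-b +/- i sqrt(-D)) / (2a) = -0.0289 +/- 0.9424i.
For a conjugate pair |z|^2 = z * conj(z) = (product of roots) = c/a = 1/(1.125) = 0.888889, so |z| = sqrt(0.888889) = 0.9428 for both roots.
Moduli of all roots: 0.9428, 0.9428.
All moduli strictly greater than 1? No.
Verdict: Not invertible.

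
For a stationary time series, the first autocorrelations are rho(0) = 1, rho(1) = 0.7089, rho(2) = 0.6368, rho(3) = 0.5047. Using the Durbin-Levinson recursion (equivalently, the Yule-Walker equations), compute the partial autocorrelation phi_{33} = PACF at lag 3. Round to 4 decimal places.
\phi_{33} = -0.0352

The PACF at lag k is phi_{kk}, the last component of the solution
to the Yule-Walker system G_k phi = r_k where
  (G_k)_{ij} = rho(|i - j|), (r_k)_i = rho(i), i,j = 1..k.
Equivalently, Durbin-Levinson gives phi_{kk} iteratively:
  phi_{11} = rho(1)
  phi_{kk} = [rho(k) - sum_{j=1..k-1} phi_{k-1,j} rho(k-j)]
            / [1 - sum_{j=1..k-1} phi_{k-1,j} rho(j)],
  phi_{k,j} = phi_{k-1,j} - phi_{kk} phi_{k-1,k-j},  j = 1..k-1.
Step k = 1:
  phi_11 = rho(1) = 0.7089.
Step k = 2:
  phi_22 = [rho(2) - phi_11 rho(1)] / [1 - phi_11 rho(1)] = [0.6368 - (0.7089)(0.7089)] / [1 - (0.7089)(0.7089)]
         = 0.13426079 / 0.49746079 = 0.269892.
  Update: phi_21 = phi_11 - phi_22 phi_11 = 0.7089 - (0.269892)(0.7089) = 0.517573.
Step k = 3:
  phi_33 = [rho(3) - phi_21 rho(2) - phi_22 rho(1)] / [1 - phi_21 rho(1) - phi_22 rho(2)]
    numerator   = 0.5047 - (0.517573)(0.6368) - (0.269892)(0.7089) = -0.01621734
    denominator = 1 - (0.517573)(0.7089) - (0.269892)(0.6368) = 0.46122485
  phi_33 = -0.01621734 / 0.46122485 = -0.0352.
Therefore phi_{33} = -0.0352.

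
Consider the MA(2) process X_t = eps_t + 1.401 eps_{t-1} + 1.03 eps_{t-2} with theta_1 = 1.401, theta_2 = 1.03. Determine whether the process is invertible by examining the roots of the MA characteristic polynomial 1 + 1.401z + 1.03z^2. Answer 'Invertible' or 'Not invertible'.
\text{Not invertible}

The MA(q) characteristic polynomial is P(z) = 1 + 1.401z + 1.03z^2.
Invertibility requires all roots to lie outside the unit circle, i.e. |z| > 1 for every root.
Set 1 + (1.401) z + (1.03) z^2 = 0, i.e. a z^2 + b z + c = 0 with a = 1.03, b = 1.401, c = 1.
Discriminant D = b^2 - 4ac = (1.401)^2 - 4*(1.03)*1 = 1.962801 - (4.12) = -2.157199.
D < 0, so the roots are the complex-conjugate pair z = (-b +/- i sqrt(-D)) / (2a) = -0.6801 +/- 0.713i.
For a conjugate pair |z|^2 = z * conj(z) = (product of roots) = c/a = 1/(1.03) = 0.970874, so |z| = sqrt(0.970874) = 0.9853 for both roots.
Moduli of all roots: 0.9853, 0.9853.
All moduli strictly greater than 1? No.
Verdict: Not invertible.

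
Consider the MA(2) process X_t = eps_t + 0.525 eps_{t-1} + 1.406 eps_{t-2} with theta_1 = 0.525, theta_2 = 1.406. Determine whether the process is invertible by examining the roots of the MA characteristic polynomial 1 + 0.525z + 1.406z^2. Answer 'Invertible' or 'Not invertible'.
\text{Not invertible}

The MA(q) characteristic polynomial is P(z) = 1 + 0.525z + 1.406z^2.
Invertibility requires all roots to lie outside the unit circle, i.e. |z| > 1 for every root.
Set 1 + (0.525) z + (1.406) z^2 = 0, i.e. a z^2 + b z + c = 0 with a = 1.406, b = 0.525, c = 1.
Discriminant D = b^2 - 4ac = (0.525)^2 - 4*(1.406)*1 = 0.275625 - (5.624) = -5.348375.
D < 0, so the roots are the complex-conjugate pair z = (-b +/- i sqrt(-D)) / (2a) = -0.1867 +/- 0.8224i.
For a conjugate pair |z|^2 = z * conj(z) = (product of roots) = c/a = 1/(1.406) = 0.711238, so |z| = sqrt(0.711238) = 0.8433 for both roots.
Moduli of all roots: 0.8433, 0.8433.
All moduli strictly greater than 1? No.
Verdict: Not invertible.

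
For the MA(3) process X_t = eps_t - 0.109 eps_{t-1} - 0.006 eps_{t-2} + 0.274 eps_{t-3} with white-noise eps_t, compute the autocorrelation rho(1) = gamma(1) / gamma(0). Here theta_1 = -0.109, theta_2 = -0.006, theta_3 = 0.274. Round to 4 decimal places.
\rho(1) = -0.1012

For an MA(q) process with theta_0 = 1, the autocovariance is
  gamma(k) = sigma^2 * sum_{i=0..q-k} theta_i * theta_{i+k},
and rho(k) = gamma(k) / gamma(0). Sigma^2 cancels.
  numerator   = (1)*(-0.109) + (-0.109)*(-0.006) + (-0.006)*(0.274) = -0.10999.
  denominator = (1)^2 + (-0.109)^2 + (-0.006)^2 + (0.274)^2 = 1.086993.
  rho(1) = -0.10999 / 1.086993 = -0.1012.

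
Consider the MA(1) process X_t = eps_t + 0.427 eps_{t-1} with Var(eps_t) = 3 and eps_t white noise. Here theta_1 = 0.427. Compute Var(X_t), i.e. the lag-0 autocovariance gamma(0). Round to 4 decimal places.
\gamma(0) = 3.5470

For an MA(q) process X_t = eps_t + sum_i theta_i eps_{t-i} with
Var(eps_t) = sigma^2, the variance is
  gamma(0) = sigma^2 * (1 + sum_i theta_i^2).
  sum_i theta_i^2 = (0.427)^2 = 0.182329.
  gamma(0) = 3 * (1 + 0.182329) = 3 * 1.182329 = 3.546987, which rounds to 3.5470.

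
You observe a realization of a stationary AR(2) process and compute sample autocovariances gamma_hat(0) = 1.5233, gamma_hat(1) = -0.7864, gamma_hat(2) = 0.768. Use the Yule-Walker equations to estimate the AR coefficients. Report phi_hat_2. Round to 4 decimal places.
\hat\phi_{2} = 0.3240

The Yule-Walker equations for an AR(p) process read, in matrix form,
  Gamma_p phi = r_p,   with   (Gamma_p)_{ij} = gamma(|i - j|),
                       (r_p)_i = gamma(i),   i,j = 1..p.
Substitute the sample gammas (Toeplitz matrix and right-hand side of size 2):
  Gamma_p = [[1.5233, -0.7864], [-0.7864, 1.5233]]
  r_p     = [-0.7864, 0.768]
Written out:
  1.5233 phi_1 - 0.7864 phi_2 = -0.7864
  -0.7864 phi_1 + 1.5233 phi_2 = 0.768
Solve by Cramer's rule:
  det = gamma(0)^2 - gamma(1)^2 = (1.5233)^2 - (-0.7864)^2 = 2.32044289 - 0.61842496 = 1.70201793
  phi_hat_1 = [gamma(1) gamma(0) - gamma(1) gamma(2)] / det = [(-0.7864)(1.5233) - (-0.7864)(0.768)] / 1.70201793 = -0.59396792 / 1.70201793 = -0.349
  phi_hat_2 = [gamma(0) gamma(2) - gamma(1)^2] / det = [(1.5233)(0.768) - (-0.7864)^2] / 1.70201793 = 0.55146944 / 1.70201793 = 0.324
So phi_hat = [-0.3490, 0.3240].
Therefore phi_hat_2 = 0.3240.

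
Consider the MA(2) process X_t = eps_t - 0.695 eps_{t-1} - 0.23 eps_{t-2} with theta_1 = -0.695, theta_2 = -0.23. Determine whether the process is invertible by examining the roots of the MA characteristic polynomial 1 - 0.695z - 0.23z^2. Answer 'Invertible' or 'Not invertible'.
\text{Invertible}

The MA(q) characteristic polynomial is P(z) = 1 - 0.695z - 0.23z^2.
Invertibility requires all roots to lie outside the unit circle, i.e. |z| > 1 for every root.
Set 1 + (-0.695) z + (-0.23) z^2 = 0, i.e. a z^2 + b z + c = 0 with a = -0.23, b = -0.695, c = 1.
Discriminant D = b^2 - 4ac = (-0.695)^2 - 4*(-0.23)*1 = 0.483025 - (-0.92) = 1.403025.
D >= 0, so the roots are real: z = (-b +/- sqrt(D)) / (2a) = (0.695 +/- 1.184494) / (-0.46).
  z_1 = (0.695 + 1.184494) / (-0.46) = -4.0859,   |z_1| = 4.0859.
  z_2 = (0.695 - 1.184494) / (-0.46) = 1.0641,   |z_2| = 1.0641.
Moduli of all roots: 4.0859, 1.0641.
All moduli strictly greater than 1? Yes.
Verdict: Invertible.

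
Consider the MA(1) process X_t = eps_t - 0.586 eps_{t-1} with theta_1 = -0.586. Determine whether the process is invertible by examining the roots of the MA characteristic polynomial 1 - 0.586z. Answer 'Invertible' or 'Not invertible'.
\text{Invertible}

The MA(q) characteristic polynomial is P(z) = 1 - 0.586z.
Invertibility requires all roots to lie outside the unit circle, i.e. |z| > 1 for every root.
This is linear in z: 1 + (-0.586) z = 0  =>  z = -1/(-0.586) = 1.706485,  |z| = 1.706485.
Moduli of all roots: 1.7065.
All moduli strictly greater than 1? Yes.
Verdict: Invertible.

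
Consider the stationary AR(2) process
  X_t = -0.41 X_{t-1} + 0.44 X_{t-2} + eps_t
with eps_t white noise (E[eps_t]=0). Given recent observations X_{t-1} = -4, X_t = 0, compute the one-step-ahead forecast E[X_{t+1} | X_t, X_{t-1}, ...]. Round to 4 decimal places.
E[X_{t+1} \mid \mathcal F_t] = -1.7600

For an AR(p) model X_t = c + sum_i phi_i X_{t-i} + eps_t, the
one-step-ahead conditional mean is
  E[X_{t+1} | X_t, ...] = c + sum_i phi_i X_{t+1-i}.
Substitute known values:
  E[X_{t+1} | ...] = (-0.41) * (0) + (0.44) * (-4)
                   = -1.7600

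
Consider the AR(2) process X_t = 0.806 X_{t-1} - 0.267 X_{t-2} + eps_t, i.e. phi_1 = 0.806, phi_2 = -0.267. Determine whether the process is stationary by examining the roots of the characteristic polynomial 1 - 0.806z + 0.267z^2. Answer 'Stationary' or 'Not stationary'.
\text{Stationary}

The AR(p) characteristic polynomial is P(z) = 1 - 0.806z + 0.267z^2.
Stationarity requires all roots to lie outside the unit circle, i.e. |z| > 1 for every root.
Set 1 + (-0.806) z + (0.267) z^2 = 0, i.e. a z^2 + b z + c = 0 with a = 0.267, b = -0.806, c = 1.
Discriminant D = b^2 - 4ac = (-0.806)^2 - 4*(0.267)*1 = 0.649636 - (1.068) = -0.418364.
D < 0, so the roots are the complex-conjugate pair z = (-b +/- i sqrt(-D)) / (2a) = 1.5094 +/- 1.2113i.
For a conjugate pair |z|^2 = z * conj(z) = (product of roots) = c/a = 1/(0.267) = 3.745318, so |z| = sqrt(3.745318) = 1.9353 for both roots.
Moduli of all roots: 1.9353, 1.9353.
All moduli strictly greater than 1? Yes.
Verdict: Stationary.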